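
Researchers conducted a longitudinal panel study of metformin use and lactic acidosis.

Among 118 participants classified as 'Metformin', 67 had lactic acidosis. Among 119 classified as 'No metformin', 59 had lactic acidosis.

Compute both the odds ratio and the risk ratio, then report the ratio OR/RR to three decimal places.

From the description: a = 67, b = 51, c = 59, d = 60.
OR = (67·60)/(51·59) = 4020/3009 = 1.33599
Risk in exposed = 67/118 = 0.56780; risk in unexposed = 59/119 = 0.49580; RR = 1.14522
OR/RR = 1.33599 / 1.14522 = 1.16658
The outcome is not rare, so the OR lies further from 1 than the RR.

1.167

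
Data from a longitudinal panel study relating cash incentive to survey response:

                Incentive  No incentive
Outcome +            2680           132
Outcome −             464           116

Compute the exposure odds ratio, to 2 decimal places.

Reading the table with exposure as columns: a = 2680 (Incentive, case), b = 464 (Incentive, non-case), c = 132 (No incentive, case), d = 116.
OR = (a·d)/(b·c) = (2680 × 116) / (464 × 132) = 310880 / 61248 = 5.07576
The odds of survey response are about 5.08 times as high in the incentive group.

5.08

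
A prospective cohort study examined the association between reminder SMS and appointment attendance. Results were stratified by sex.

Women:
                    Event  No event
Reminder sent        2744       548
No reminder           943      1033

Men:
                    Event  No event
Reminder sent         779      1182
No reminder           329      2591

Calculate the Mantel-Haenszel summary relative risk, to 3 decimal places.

RR_MH = Σ(aᵢ·n₀ᵢ/nᵢ) / Σ(cᵢ·n₁ᵢ/nᵢ), with n₁ᵢ = aᵢ+bᵢ (exposed), n₀ᵢ = cᵢ+dᵢ (unexposed), nᵢ = n₁ᵢ+n₀ᵢ.
Stratum 1 (Women): n₁ = 3292, n₀ = 1976, n = 5268; a·n₀/n = 2744·1976/5268 = 1029.2604; c·n₁/n = 943·3292/5268 = 589.2855
Stratum 2 (Men): n₁ = 1961, n₀ = 2920, n = 4881; a·n₀/n = 779·2920/4881 = 466.0275; c·n₁/n = 329·1961/4881 = 132.1797
RR_MH = (1029.2604 + 466.0275) / (589.2855 + 132.1797) = 1495.2879 / 721.4652 = 2.07257

2.073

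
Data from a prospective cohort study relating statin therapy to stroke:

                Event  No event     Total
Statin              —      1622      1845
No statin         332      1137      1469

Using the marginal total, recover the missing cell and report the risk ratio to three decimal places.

The missing cell is in the exposed row: 1845 − 1622 = 223.
So a = 223, b = 1622, c = 332, d = 1137.
RR = [a/(a+b)] / [c/(c+d)] = (223/1845) / (332/1469) = 0.12087/0.22600 = 0.53480

0.535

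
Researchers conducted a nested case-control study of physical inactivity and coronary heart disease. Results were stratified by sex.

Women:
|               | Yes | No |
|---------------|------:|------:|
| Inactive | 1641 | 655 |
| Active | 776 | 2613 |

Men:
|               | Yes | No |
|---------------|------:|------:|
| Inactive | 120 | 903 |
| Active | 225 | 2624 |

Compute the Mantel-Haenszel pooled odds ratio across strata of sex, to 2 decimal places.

OR_MH = Σ(aᵢdᵢ/nᵢ) / Σ(bᵢcᵢ/nᵢ), where nᵢ is the stratum total.
Stratum 1 (Women): n = 5685; a·d/n = 1641·2613/5685 = 754.2538; b·c/n = 655·776/5685 = 89.4072
Stratum 2 (Men): n = 3872; a·d/n = 120·2624/3872 = 81.3223; b·c/n = 903·225/3872 = 52.4729
OR_MH = (754.2538 + 81.3223) / (89.4072 + 52.4729) = 835.5761 / 141.8801 = 5.88931

5.89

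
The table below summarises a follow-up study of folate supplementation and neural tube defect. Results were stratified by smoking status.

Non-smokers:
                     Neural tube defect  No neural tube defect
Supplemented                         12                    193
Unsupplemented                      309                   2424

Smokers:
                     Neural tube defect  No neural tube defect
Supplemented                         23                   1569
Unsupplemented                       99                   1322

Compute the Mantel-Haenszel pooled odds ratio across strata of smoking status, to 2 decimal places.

0.28

OR_MH = Σ(aᵢdᵢ/nᵢ) / Σ(bᵢcᵢ/nᵢ), where nᵢ is the stratum total.
Stratum 1 (Non-smokers): n = 2938; a·d/n = 12·2424/2938 = 9.9006; b·c/n = 193·309/2938 = 20.2985
Stratum 2 (Smokers): n = 3013; a·d/n = 23·1322/3013 = 10.0916; b·c/n = 1569·99/3013 = 51.5536
OR_MH = (9.9006 + 10.0916) / (20.2985 + 51.5536) = 19.9922 / 71.8521 = 0.27824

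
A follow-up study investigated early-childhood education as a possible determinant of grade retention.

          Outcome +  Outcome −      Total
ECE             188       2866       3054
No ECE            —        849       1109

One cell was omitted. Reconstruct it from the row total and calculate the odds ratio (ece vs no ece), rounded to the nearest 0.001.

0.214

The missing cell is in the unexposed row: 1109 − 849 = 260.
So a = 188, b = 2866, c = 260, d = 849.
OR = (a·d)/(b·c) = (188 × 849) / (2866 × 260) = 159612 / 745160 = 0.21420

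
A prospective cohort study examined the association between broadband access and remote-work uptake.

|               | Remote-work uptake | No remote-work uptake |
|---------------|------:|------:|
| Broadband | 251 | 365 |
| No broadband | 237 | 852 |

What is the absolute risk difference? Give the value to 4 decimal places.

0.1898

Cells: a = 251, b = 365, c = 237, d = 852.
Risk in exposed = 251/616 = 0.407468; risk in unexposed = 237/1089 = 0.217631.
Risk difference = 0.407468 − 0.217631 = 0.189837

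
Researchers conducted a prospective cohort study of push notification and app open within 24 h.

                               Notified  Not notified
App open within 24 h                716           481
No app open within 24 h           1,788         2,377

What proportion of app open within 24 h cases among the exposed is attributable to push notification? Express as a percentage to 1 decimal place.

41.1

Reading the table with exposure as columns: a = 716 (Notified, case), b = 1788 (Notified, non-case), c = 481 (Not notified, case), d = 2377.
Risk in exposed = 716/2504 = 0.28594; risk in unexposed = 481/2858 = 0.16830.
RR = 0.28594/0.16830 = 1.69901
AR% = (RR − 1)/RR × 100 = (1.69901 − 1)/1.69901 × 100 = 41.1422%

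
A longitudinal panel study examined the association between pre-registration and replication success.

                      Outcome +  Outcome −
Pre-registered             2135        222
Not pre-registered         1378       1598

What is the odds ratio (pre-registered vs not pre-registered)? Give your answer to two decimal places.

Cells: a = 2135, b = 222, c = 1378, d = 1598.
OR = (a·d)/(b·c) = (2135 × 1598) / (222 × 1378) = 3411730 / 305916 = 11.15251
The odds of replication success are about 11.15 times as high in the pre-registered group.

11.15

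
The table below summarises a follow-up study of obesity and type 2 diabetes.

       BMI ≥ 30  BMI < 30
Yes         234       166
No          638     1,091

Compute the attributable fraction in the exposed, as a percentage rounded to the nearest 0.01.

50.79

Reading the table with exposure as columns: a = 234 (BMI ≥ 30, case), b = 638 (BMI ≥ 30, non-case), c = 166 (BMI < 30, case), d = 1091.
Risk in exposed = 234/872 = 0.26835; risk in unexposed = 166/1257 = 0.13206.
RR = 0.26835/0.13206 = 2.03201
AR% = (RR − 1)/RR × 100 = (2.03201 − 1)/2.03201 × 100 = 50.7877%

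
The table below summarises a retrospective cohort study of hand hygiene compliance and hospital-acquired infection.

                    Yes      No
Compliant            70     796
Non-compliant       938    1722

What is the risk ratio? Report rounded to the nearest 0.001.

0.229

Cells: a = 70, b = 796, c = 938, d = 1722.
Risk in exposed = 70/866 = 0.08083; risk in unexposed = 938/2660 = 0.35263.
RR = 0.08083 / 0.35263 = 0.22922
The risk is 77% lower among the exposed than among the unexposed.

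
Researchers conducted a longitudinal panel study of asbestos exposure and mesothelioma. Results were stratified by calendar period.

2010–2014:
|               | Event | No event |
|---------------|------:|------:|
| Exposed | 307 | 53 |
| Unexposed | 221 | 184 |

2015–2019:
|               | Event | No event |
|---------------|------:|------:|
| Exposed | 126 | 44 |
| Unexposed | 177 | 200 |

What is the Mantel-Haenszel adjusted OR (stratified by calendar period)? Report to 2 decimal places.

4.06

OR_MH = Σ(aᵢdᵢ/nᵢ) / Σ(bᵢcᵢ/nᵢ), where nᵢ is the stratum total.
Stratum 1 (2010–2014): n = 765; a·d/n = 307·184/765 = 73.8405; b·c/n = 53·221/765 = 15.3111
Stratum 2 (2015–2019): n = 547; a·d/n = 126·200/547 = 46.0695; b·c/n = 44·177/547 = 14.2377
OR_MH = (73.8405 + 46.0695) / (15.3111 + 14.2377) = 119.9100 / 29.5488 = 4.05804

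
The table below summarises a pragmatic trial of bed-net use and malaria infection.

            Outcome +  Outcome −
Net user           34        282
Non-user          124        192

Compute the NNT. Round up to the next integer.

Risk in treated group = 34/316 = 0.10759; risk in control = 124/316 = 0.39241.
Absolute risk reduction = 0.39241 − 0.10759 = 0.28481
NNT = 1 / ARR = 1 / 0.28481 = 3.511 → round up → 4

4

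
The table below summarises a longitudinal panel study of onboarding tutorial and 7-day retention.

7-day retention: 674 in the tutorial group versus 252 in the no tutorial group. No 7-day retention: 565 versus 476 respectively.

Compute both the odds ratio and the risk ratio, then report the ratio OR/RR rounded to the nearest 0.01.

1.43

From the description: a = 674, b = 565, c = 252, d = 476.
OR = (674·476)/(565·252) = 320824/142380 = 2.25329
Risk in exposed = 674/1239 = 0.54399; risk in unexposed = 252/728 = 0.34615; RR = 1.57152
OR/RR = 2.25329 / 1.57152 = 1.43383
The outcome is not rare, so the OR lies further from 1 than the RR.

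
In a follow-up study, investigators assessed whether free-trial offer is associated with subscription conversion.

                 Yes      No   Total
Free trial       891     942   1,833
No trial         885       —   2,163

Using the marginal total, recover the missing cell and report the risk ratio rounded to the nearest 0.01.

The missing cell is in the unexposed row: 2163 − 885 = 1278.
So a = 891, b = 942, c = 885, d = 1278.
RR = [a/(a+b)] / [c/(c+d)] = (891/1833) / (885/2163) = 0.48609/0.40915 = 1.18803

1.19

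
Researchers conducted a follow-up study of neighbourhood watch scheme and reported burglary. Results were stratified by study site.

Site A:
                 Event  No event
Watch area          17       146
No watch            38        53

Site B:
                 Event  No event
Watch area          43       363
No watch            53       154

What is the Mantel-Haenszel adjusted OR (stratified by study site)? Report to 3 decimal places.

0.270

OR_MH = Σ(aᵢdᵢ/nᵢ) / Σ(bᵢcᵢ/nᵢ), where nᵢ is the stratum total.
Stratum 1 (Site A): n = 254; a·d/n = 17·53/254 = 3.5472; b·c/n = 146·38/254 = 21.8425
Stratum 2 (Site B): n = 613; a·d/n = 43·154/613 = 10.8026; b·c/n = 363·53/613 = 31.3850
OR_MH = (3.5472 + 10.8026) / (21.8425 + 31.3850) = 14.3499 / 53.2275 = 0.26959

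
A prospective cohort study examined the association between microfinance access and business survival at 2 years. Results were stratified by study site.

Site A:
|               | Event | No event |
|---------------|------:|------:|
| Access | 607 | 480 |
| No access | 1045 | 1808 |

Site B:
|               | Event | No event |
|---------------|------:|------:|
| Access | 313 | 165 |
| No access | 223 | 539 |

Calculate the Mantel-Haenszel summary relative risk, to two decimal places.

RR_MH = Σ(aᵢ·n₀ᵢ/nᵢ) / Σ(cᵢ·n₁ᵢ/nᵢ), with n₁ᵢ = aᵢ+bᵢ (exposed), n₀ᵢ = cᵢ+dᵢ (unexposed), nᵢ = n₁ᵢ+n₀ᵢ.
Stratum 1 (Site A): n₁ = 1087, n₀ = 2853, n = 3940; a·n₀/n = 607·2853/3940 = 439.5358; c·n₁/n = 1045·1087/3940 = 288.3033
Stratum 2 (Site B): n₁ = 478, n₀ = 762, n = 1240; a·n₀/n = 313·762/1240 = 192.3435; c·n₁/n = 223·478/1240 = 85.9629
RR_MH = (439.5358 + 192.3435) / (288.3033 + 85.9629) = 631.8793 / 374.2662 = 1.68832

1.69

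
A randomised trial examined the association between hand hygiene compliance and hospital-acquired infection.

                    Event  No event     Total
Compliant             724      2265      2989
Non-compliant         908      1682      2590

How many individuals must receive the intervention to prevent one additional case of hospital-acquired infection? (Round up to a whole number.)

Risk in treated group = 724/2989 = 0.24222; risk in control = 908/2590 = 0.35058.
Absolute risk reduction = 0.35058 − 0.24222 = 0.10836
NNT = 1 / ARR = 1 / 0.10836 = 9.229 → round up → 10

10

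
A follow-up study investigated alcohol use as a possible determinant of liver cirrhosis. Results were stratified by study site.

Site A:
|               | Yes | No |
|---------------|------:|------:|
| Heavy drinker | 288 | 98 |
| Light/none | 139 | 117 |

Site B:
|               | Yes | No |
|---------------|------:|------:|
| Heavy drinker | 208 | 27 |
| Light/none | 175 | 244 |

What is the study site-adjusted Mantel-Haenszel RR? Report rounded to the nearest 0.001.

1.694

RR_MH = Σ(aᵢ·n₀ᵢ/nᵢ) / Σ(cᵢ·n₁ᵢ/nᵢ), with n₁ᵢ = aᵢ+bᵢ (exposed), n₀ᵢ = cᵢ+dᵢ (unexposed), nᵢ = n₁ᵢ+n₀ᵢ.
Stratum 1 (Site A): n₁ = 386, n₀ = 256, n = 642; a·n₀/n = 288·256/642 = 114.8411; c·n₁/n = 139·386/642 = 83.5732
Stratum 2 (Site B): n₁ = 235, n₀ = 419, n = 654; a·n₀/n = 208·419/654 = 133.2599; c·n₁/n = 175·235/654 = 62.8823
RR_MH = (114.8411 + 133.2599) / (83.5732 + 62.8823) = 248.1011 / 146.4555 = 1.69404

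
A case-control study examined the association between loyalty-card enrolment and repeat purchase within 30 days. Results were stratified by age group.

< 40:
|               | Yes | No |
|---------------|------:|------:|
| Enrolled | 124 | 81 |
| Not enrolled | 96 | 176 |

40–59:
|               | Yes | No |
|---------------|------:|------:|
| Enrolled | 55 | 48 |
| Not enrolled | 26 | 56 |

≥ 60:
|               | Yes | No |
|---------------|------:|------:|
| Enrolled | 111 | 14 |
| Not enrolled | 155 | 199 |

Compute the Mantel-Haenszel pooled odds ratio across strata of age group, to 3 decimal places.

OR_MH = Σ(aᵢdᵢ/nᵢ) / Σ(bᵢcᵢ/nᵢ), where nᵢ is the stratum total.
Stratum 1 (< 40): n = 477; a·d/n = 124·176/477 = 45.7526; b·c/n = 81·96/477 = 16.3019
Stratum 2 (40–59): n = 185; a·d/n = 55·56/185 = 16.6486; b·c/n = 48·26/185 = 6.7459
Stratum 3 (≥ 60): n = 479; a·d/n = 111·199/479 = 46.1148; b·c/n = 14·155/479 = 4.5303
OR_MH = (45.7526 + 16.6486 + 46.1148) / (16.3019 + 6.7459 + 4.5303) = 108.5161 / 27.5781 = 3.93486

3.935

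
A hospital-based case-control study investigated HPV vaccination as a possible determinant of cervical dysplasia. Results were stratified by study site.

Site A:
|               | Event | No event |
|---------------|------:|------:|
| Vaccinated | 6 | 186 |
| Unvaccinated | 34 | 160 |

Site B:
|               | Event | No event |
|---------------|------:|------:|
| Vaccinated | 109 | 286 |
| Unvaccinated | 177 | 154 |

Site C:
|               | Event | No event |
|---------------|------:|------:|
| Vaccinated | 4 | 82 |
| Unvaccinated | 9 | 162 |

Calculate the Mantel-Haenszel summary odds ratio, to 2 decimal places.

0.32

OR_MH = Σ(aᵢdᵢ/nᵢ) / Σ(bᵢcᵢ/nᵢ), where nᵢ is the stratum total.
Stratum 1 (Site A): n = 386; a·d/n = 6·160/386 = 2.4870; b·c/n = 186·34/386 = 16.3834
Stratum 2 (Site B): n = 726; a·d/n = 109·154/726 = 23.1212; b·c/n = 286·177/726 = 69.7273
Stratum 3 (Site C): n = 257; a·d/n = 4·162/257 = 2.5214; b·c/n = 82·9/257 = 2.8716
OR_MH = (2.4870 + 23.1212 + 2.5214) / (16.3834 + 69.7273 + 2.8716) = 28.1297 / 88.9823 = 0.31613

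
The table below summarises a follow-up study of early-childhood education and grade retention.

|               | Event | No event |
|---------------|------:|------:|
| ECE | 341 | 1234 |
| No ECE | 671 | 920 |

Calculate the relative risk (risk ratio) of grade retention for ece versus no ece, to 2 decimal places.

Cells: a = 341, b = 1234, c = 671, d = 920.
Risk in exposed = 341/1575 = 0.21651; risk in unexposed = 671/1591 = 0.42175.
RR = 0.21651 / 0.42175 = 0.51336
The risk is 49% lower among the exposed than among the unexposed.

0.51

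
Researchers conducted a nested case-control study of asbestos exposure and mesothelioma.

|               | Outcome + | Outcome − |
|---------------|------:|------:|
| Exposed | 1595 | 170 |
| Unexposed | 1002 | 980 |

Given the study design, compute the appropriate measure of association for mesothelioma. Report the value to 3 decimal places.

9.176

Cells: a = 1595, b = 170, c = 1002, d = 980.
This is a nested case-control study: participants were sampled on outcome status, so risks in the source population cannot be estimated directly — relative risk is not valid here. The odds ratio is the appropriate measure.
OR = (a·d)/(b·c) = (1595 × 980) / (170 × 1002) = 1563100 / 170340 = 9.17635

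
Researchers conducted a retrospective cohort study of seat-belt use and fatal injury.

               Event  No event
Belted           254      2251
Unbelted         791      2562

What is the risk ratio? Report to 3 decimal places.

Cells: a = 254, b = 2251, c = 791, d = 2562.
Risk in exposed = 254/2505 = 0.10140; risk in unexposed = 791/3353 = 0.23591.
RR = 0.10140 / 0.23591 = 0.42982
The risk is 57% lower among the exposed than among the unexposed.

0.430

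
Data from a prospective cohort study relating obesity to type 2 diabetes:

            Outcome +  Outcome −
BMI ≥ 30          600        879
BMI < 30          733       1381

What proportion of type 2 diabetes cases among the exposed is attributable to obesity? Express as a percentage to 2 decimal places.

Cells: a = 600, b = 879, c = 733, d = 1381.
Risk in exposed = 600/1479 = 0.40568; risk in unexposed = 733/2114 = 0.34674.
RR = 0.40568/0.34674 = 1.17000
AR% = (RR − 1)/RR × 100 = (1.17000 − 1)/1.17000 × 100 = 14.5296%

14.53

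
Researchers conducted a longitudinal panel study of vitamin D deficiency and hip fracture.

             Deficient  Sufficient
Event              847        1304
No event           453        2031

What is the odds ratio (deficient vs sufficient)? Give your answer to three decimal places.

2.912

Reading the table with exposure as columns: a = 847 (Deficient, case), b = 453 (Deficient, non-case), c = 1304 (Sufficient, case), d = 2031.
OR = (a·d)/(b·c) = (847 × 2031) / (453 × 1304) = 1720257 / 590712 = 2.91218
The odds of hip fracture are about 2.91 times as high in the deficient group.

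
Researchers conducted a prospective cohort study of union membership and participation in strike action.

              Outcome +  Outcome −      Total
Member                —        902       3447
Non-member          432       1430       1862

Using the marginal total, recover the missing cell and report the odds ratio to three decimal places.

9.340

The missing cell is in the exposed row: 3447 − 902 = 2545.
So a = 2545, b = 902, c = 432, d = 1430.
OR = (a·d)/(b·c) = (2545 × 1430) / (902 × 432) = 3639350 / 389664 = 9.33971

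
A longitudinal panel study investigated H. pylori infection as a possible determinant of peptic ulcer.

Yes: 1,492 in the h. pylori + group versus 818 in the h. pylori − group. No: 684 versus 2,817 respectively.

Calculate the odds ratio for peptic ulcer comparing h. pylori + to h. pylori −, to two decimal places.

From the description: a = 1492, b = 684, c = 818, d = 2817.
OR = (a·d)/(b·c) = (1492 × 2817) / (684 × 818) = 4202964 / 559512 = 7.51184
The odds of peptic ulcer are about 7.51 times as high in the h. pylori + group.

7.51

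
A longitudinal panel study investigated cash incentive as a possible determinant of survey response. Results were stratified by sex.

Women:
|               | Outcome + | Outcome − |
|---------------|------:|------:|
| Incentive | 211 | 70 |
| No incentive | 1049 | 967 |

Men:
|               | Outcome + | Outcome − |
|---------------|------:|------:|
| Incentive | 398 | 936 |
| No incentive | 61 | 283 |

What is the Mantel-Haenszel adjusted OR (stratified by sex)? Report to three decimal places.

OR_MH = Σ(aᵢdᵢ/nᵢ) / Σ(bᵢcᵢ/nᵢ), where nᵢ is the stratum total.
Stratum 1 (Women): n = 2297; a·d/n = 211·967/2297 = 88.8276; b·c/n = 70·1049/2297 = 31.9678
Stratum 2 (Men): n = 1678; a·d/n = 398·283/1678 = 67.1240; b·c/n = 936·61/1678 = 34.0262
OR_MH = (88.8276 + 67.1240) / (31.9678 + 34.0262) = 155.9516 / 65.9940 = 2.36312

2.363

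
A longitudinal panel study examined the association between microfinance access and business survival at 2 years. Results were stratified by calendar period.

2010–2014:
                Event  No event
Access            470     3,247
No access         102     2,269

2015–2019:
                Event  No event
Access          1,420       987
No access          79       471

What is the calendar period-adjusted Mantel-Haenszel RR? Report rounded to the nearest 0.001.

RR_MH = Σ(aᵢ·n₀ᵢ/nᵢ) / Σ(cᵢ·n₁ᵢ/nᵢ), with n₁ᵢ = aᵢ+bᵢ (exposed), n₀ᵢ = cᵢ+dᵢ (unexposed), nᵢ = n₁ᵢ+n₀ᵢ.
Stratum 1 (2010–2014): n₁ = 3717, n₀ = 2371, n = 6088; a·n₀/n = 470·2371/6088 = 183.0437; c·n₁/n = 102·3717/6088 = 62.2756
Stratum 2 (2015–2019): n₁ = 2407, n₀ = 550, n = 2957; a·n₀/n = 1420·550/2957 = 264.1190; c·n₁/n = 79·2407/2957 = 64.3061
RR_MH = (183.0437 + 264.1190) / (62.2756 + 64.3061) = 447.1627 / 126.5817 = 3.53260

3.533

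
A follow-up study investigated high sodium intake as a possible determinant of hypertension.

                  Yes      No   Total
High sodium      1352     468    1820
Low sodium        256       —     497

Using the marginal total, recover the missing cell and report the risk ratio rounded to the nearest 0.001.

1.442

The missing cell is in the unexposed row: 497 − 256 = 241.
So a = 1352, b = 468, c = 256, d = 241.
RR = [a/(a+b)] / [c/(c+d)] = (1352/1820) / (256/497) = 0.74286/0.51509 = 1.44219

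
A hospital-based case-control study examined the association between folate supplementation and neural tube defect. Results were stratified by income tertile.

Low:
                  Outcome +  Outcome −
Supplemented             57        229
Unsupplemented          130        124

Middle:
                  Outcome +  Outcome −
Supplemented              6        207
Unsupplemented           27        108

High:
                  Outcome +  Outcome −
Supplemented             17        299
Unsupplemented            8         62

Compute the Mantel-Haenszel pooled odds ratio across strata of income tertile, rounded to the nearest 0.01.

OR_MH = Σ(aᵢdᵢ/nᵢ) / Σ(bᵢcᵢ/nᵢ), where nᵢ is the stratum total.
Stratum 1 (Low): n = 540; a·d/n = 57·124/540 = 13.0889; b·c/n = 229·130/540 = 55.1296
Stratum 2 (Middle): n = 348; a·d/n = 6·108/348 = 1.8621; b·c/n = 207·27/348 = 16.0603
Stratum 3 (High): n = 386; a·d/n = 17·62/386 = 2.7306; b·c/n = 299·8/386 = 6.1969
OR_MH = (13.0889 + 1.8621 + 2.7306) / (55.1296 + 16.0603 + 6.1969) = 17.6815 / 77.3869 = 0.22848

0.23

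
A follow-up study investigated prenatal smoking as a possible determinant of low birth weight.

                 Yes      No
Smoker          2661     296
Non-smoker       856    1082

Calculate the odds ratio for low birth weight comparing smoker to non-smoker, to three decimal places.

11.363

Cells: a = 2661, b = 296, c = 856, d = 1082.
OR = (a·d)/(b·c) = (2661 × 1082) / (296 × 856) = 2879202 / 253376 = 11.36336
The odds of low birth weight are about 11.36 times as high in the smoker group.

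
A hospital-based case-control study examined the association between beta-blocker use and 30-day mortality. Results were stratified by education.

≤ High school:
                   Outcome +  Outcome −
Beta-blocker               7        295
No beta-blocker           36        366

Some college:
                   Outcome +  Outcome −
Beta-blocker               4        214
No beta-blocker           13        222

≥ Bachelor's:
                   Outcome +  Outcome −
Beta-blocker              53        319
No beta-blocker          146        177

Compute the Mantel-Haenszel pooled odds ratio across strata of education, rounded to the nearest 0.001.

0.216

OR_MH = Σ(aᵢdᵢ/nᵢ) / Σ(bᵢcᵢ/nᵢ), where nᵢ is the stratum total.
Stratum 1 (≤ High school): n = 704; a·d/n = 7·366/704 = 3.6392; b·c/n = 295·36/704 = 15.0852
Stratum 2 (Some college): n = 453; a·d/n = 4·222/453 = 1.9603; b·c/n = 214·13/453 = 6.1413
Stratum 3 (≥ Bachelor's): n = 695; a·d/n = 53·177/695 = 13.4978; b·c/n = 319·146/695 = 67.0129
OR_MH = (3.6392 + 1.9603 + 13.4978) / (15.0852 + 6.1413 + 67.0129) = 19.0973 / 88.2395 = 0.21643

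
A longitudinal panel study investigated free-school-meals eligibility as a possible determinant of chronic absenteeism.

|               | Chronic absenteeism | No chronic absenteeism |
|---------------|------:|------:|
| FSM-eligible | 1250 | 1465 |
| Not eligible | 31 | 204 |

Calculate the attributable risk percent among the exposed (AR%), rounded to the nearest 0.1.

71.3

Cells: a = 1250, b = 1465, c = 31, d = 204.
Risk in exposed = 1250/2715 = 0.46041; risk in unexposed = 31/235 = 0.13191.
RR = 0.46041/0.13191 = 3.49017
AR% = (RR − 1)/RR × 100 = (3.49017 − 1)/3.49017 × 100 = 71.3481%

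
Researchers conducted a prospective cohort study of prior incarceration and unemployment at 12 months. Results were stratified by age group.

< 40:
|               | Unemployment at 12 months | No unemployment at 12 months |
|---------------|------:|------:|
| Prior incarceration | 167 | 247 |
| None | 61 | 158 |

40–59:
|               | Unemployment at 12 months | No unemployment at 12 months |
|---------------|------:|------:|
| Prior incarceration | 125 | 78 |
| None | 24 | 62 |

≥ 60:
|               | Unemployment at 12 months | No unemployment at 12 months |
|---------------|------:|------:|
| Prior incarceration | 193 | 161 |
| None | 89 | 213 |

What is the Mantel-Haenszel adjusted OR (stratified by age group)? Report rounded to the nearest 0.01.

2.52

OR_MH = Σ(aᵢdᵢ/nᵢ) / Σ(bᵢcᵢ/nᵢ), where nᵢ is the stratum total.
Stratum 1 (< 40): n = 633; a·d/n = 167·158/633 = 41.6840; b·c/n = 247·61/633 = 23.8025
Stratum 2 (40–59): n = 289; a·d/n = 125·62/289 = 26.8166; b·c/n = 78·24/289 = 6.4775
Stratum 3 (≥ 60): n = 656; a·d/n = 193·213/656 = 62.6662; b·c/n = 161·89/656 = 21.8430
OR_MH = (41.6840 + 26.8166 + 62.6662) / (23.8025 + 6.4775 + 21.8430) = 131.1668 / 52.1230 = 2.51649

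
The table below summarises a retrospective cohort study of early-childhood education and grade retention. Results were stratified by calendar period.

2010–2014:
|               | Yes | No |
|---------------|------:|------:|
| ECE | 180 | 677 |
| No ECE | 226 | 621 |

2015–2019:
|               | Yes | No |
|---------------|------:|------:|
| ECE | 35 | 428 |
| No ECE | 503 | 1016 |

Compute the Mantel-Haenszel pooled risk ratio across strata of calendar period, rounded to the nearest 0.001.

RR_MH = Σ(aᵢ·n₀ᵢ/nᵢ) / Σ(cᵢ·n₁ᵢ/nᵢ), with n₁ᵢ = aᵢ+bᵢ (exposed), n₀ᵢ = cᵢ+dᵢ (unexposed), nᵢ = n₁ᵢ+n₀ᵢ.
Stratum 1 (2010–2014): n₁ = 857, n₀ = 847, n = 1704; a·n₀/n = 180·847/1704 = 89.4718; c·n₁/n = 226·857/1704 = 113.6631
Stratum 2 (2015–2019): n₁ = 463, n₀ = 1519, n = 1982; a·n₀/n = 35·1519/1982 = 26.8239; c·n₁/n = 503·463/1982 = 117.5020
RR_MH = (89.4718 + 26.8239) / (113.6631 + 117.5020) = 116.2957 / 231.1652 = 0.50309

0.503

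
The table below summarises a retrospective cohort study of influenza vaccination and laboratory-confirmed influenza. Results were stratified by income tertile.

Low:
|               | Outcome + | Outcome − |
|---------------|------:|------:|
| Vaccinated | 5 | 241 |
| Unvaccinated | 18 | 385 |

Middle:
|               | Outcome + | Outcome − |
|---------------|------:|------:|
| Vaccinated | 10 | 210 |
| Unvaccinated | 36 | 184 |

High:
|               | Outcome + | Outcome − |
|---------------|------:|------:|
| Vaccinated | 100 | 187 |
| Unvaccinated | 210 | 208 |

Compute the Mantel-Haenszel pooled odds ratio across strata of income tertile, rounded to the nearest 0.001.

OR_MH = Σ(aᵢdᵢ/nᵢ) / Σ(bᵢcᵢ/nᵢ), where nᵢ is the stratum total.
Stratum 1 (Low): n = 649; a·d/n = 5·385/649 = 2.9661; b·c/n = 241·18/649 = 6.6841
Stratum 2 (Middle): n = 440; a·d/n = 10·184/440 = 4.1818; b·c/n = 210·36/440 = 17.1818
Stratum 3 (High): n = 705; a·d/n = 100·208/705 = 29.5035; b·c/n = 187·210/705 = 55.7021
OR_MH = (2.9661 + 4.1818 + 29.5035) / (6.6841 + 17.1818 + 55.7021) = 36.6515 / 79.5681 = 0.46063

0.461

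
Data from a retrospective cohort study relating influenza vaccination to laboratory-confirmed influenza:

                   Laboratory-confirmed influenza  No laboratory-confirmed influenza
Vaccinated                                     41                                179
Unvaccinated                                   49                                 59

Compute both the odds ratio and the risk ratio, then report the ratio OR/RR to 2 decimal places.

Cells: a = 41, b = 179, c = 49, d = 59.
OR = (41·59)/(179·49) = 2419/8771 = 0.27580
Risk in exposed = 41/220 = 0.18636; risk in unexposed = 49/108 = 0.45370; RR = 0.41076
OR/RR = 0.27580 / 0.41076 = 0.67143
The outcome is not rare, so the OR lies further from 1 than the RR.

0.67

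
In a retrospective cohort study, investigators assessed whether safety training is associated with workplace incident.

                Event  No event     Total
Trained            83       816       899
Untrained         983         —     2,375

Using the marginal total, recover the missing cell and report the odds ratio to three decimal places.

The missing cell is in the unexposed row: 2375 − 983 = 1392.
So a = 83, b = 816, c = 983, d = 1392.
OR = (a·d)/(b·c) = (83 × 1392) / (816 × 983) = 115536 / 802128 = 0.14404

0.144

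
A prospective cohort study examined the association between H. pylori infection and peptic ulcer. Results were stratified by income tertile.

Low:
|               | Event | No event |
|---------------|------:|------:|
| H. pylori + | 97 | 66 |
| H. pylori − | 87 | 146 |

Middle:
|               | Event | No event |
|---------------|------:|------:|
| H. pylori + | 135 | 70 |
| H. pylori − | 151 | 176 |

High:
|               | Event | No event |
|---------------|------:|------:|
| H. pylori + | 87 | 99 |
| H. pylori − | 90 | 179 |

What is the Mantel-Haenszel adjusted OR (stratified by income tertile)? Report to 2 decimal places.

2.13

OR_MH = Σ(aᵢdᵢ/nᵢ) / Σ(bᵢcᵢ/nᵢ), where nᵢ is the stratum total.
Stratum 1 (Low): n = 396; a·d/n = 97·146/396 = 35.7626; b·c/n = 66·87/396 = 14.5000
Stratum 2 (Middle): n = 532; a·d/n = 135·176/532 = 44.6617; b·c/n = 70·151/532 = 19.8684
Stratum 3 (High): n = 455; a·d/n = 87·179/455 = 34.2264; b·c/n = 99·90/455 = 19.5824
OR_MH = (35.7626 + 44.6617 + 34.2264) / (14.5000 + 19.8684 + 19.5824) = 114.6507 / 53.9508 = 2.12509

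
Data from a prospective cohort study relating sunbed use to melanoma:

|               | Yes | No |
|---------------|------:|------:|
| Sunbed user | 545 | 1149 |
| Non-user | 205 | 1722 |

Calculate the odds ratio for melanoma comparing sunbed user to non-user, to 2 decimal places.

Cells: a = 545, b = 1149, c = 205, d = 1722.
OR = (a·d)/(b·c) = (545 × 1722) / (1149 × 205) = 938490 / 235545 = 3.98433
The odds of melanoma are about 3.98 times as high in the sunbed user group.

3.98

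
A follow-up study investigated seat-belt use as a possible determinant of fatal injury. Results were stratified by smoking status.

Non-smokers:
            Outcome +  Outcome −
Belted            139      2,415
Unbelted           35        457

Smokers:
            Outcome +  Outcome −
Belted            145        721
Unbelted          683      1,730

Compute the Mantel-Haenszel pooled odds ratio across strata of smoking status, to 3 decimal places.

0.547

OR_MH = Σ(aᵢdᵢ/nᵢ) / Σ(bᵢcᵢ/nᵢ), where nᵢ is the stratum total.
Stratum 1 (Non-smokers): n = 3046; a·d/n = 139·457/3046 = 20.8546; b·c/n = 2415·35/3046 = 27.7495
Stratum 2 (Smokers): n = 3279; a·d/n = 145·1730/3279 = 76.5020; b·c/n = 721·683/3279 = 150.1808
OR_MH = (20.8546 + 76.5020) / (27.7495 + 150.1808) = 97.3565 / 177.9304 = 0.54716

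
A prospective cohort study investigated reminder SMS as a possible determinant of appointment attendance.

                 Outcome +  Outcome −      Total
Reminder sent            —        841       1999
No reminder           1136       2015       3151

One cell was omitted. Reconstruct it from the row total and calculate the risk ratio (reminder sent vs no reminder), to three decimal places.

1.607

The missing cell is in the exposed row: 1999 − 841 = 1158.
So a = 1158, b = 841, c = 1136, d = 2015.
RR = [a/(a+b)] / [c/(c+d)] = (1158/1999) / (1136/3151) = 0.57929/0.36052 = 1.60681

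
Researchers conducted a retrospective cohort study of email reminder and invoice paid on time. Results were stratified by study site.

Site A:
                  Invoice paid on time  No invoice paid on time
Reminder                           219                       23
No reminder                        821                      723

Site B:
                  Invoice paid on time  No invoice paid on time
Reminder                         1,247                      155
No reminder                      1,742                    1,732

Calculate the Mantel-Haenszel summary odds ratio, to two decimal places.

8.06

OR_MH = Σ(aᵢdᵢ/nᵢ) / Σ(bᵢcᵢ/nᵢ), where nᵢ is the stratum total.
Stratum 1 (Site A): n = 1786; a·d/n = 219·723/1786 = 88.6545; b·c/n = 23·821/1786 = 10.5728
Stratum 2 (Site B): n = 4876; a·d/n = 1247·1732/4876 = 442.9459; b·c/n = 155·1742/4876 = 55.3753
OR_MH = (88.6545 + 442.9459) / (10.5728 + 55.3753) = 531.6004 / 65.9481 = 8.06089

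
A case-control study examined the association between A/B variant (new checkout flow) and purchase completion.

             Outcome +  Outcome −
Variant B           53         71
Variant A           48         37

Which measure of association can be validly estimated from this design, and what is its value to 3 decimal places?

Cells: a = 53, b = 71, c = 48, d = 37.
This is a case-control study: participants were sampled on outcome status, so risks in the source population cannot be estimated directly — relative risk is not valid here. The odds ratio is the appropriate measure.
OR = (a·d)/(b·c) = (53 × 37) / (71 × 48) = 1961 / 3408 = 0.57541

0.575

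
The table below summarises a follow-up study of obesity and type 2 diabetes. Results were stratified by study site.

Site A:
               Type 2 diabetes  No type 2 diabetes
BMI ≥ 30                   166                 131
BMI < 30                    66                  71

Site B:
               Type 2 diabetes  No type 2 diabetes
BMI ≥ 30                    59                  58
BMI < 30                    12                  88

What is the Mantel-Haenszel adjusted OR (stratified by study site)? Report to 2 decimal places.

OR_MH = Σ(aᵢdᵢ/nᵢ) / Σ(bᵢcᵢ/nᵢ), where nᵢ is the stratum total.
Stratum 1 (Site A): n = 434; a·d/n = 166·71/434 = 27.1567; b·c/n = 131·66/434 = 19.9217
Stratum 2 (Site B): n = 217; a·d/n = 59·88/217 = 23.9263; b·c/n = 58·12/217 = 3.2074
OR_MH = (27.1567 + 23.9263) / (19.9217 + 3.2074) = 51.0829 / 23.1290 = 2.20861

2.21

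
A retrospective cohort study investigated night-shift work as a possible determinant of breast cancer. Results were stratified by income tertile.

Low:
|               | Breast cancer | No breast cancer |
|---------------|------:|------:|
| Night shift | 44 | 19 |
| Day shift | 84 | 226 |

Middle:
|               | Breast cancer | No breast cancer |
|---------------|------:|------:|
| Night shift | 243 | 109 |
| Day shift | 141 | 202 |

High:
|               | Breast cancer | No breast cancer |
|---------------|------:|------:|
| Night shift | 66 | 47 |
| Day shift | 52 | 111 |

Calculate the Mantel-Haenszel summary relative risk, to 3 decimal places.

RR_MH = Σ(aᵢ·n₀ᵢ/nᵢ) / Σ(cᵢ·n₁ᵢ/nᵢ), with n₁ᵢ = aᵢ+bᵢ (exposed), n₀ᵢ = cᵢ+dᵢ (unexposed), nᵢ = n₁ᵢ+n₀ᵢ.
Stratum 1 (Low): n₁ = 63, n₀ = 310, n = 373; a·n₀/n = 44·310/373 = 36.5684; c·n₁/n = 84·63/373 = 14.1877
Stratum 2 (Middle): n₁ = 352, n₀ = 343, n = 695; a·n₀/n = 243·343/695 = 119.9266; c·n₁/n = 141·352/695 = 71.4129
Stratum 3 (High): n₁ = 113, n₀ = 163, n = 276; a·n₀/n = 66·163/276 = 38.9783; c·n₁/n = 52·113/276 = 21.2899
RR_MH = (36.5684 + 119.9266 + 38.9783) / (14.1877 + 71.4129 + 21.2899) = 195.4732 / 106.8905 = 1.82872

1.829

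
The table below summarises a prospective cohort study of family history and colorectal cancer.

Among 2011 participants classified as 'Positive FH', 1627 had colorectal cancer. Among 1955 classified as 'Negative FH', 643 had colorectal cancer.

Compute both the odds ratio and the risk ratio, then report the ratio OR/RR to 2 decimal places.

From the description: a = 1627, b = 384, c = 643, d = 1312.
OR = (1627·1312)/(384·643) = 2134624/246912 = 8.64528
Risk in exposed = 1627/2011 = 0.80905; risk in unexposed = 643/1955 = 0.32890; RR = 2.45986
OR/RR = 8.64528 / 2.45986 = 3.51454
The outcome is not rare, so the OR lies further from 1 than the RR.

3.51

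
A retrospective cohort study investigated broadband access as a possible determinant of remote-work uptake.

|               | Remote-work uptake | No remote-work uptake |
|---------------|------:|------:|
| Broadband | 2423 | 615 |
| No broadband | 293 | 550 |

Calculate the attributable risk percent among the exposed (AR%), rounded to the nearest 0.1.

56.4

Cells: a = 2423, b = 615, c = 293, d = 550.
Risk in exposed = 2423/3038 = 0.79756; risk in unexposed = 293/843 = 0.34757.
RR = 0.79756/0.34757 = 2.29470
AR% = (RR − 1)/RR × 100 = (2.29470 − 1)/2.29470 × 100 = 56.4213%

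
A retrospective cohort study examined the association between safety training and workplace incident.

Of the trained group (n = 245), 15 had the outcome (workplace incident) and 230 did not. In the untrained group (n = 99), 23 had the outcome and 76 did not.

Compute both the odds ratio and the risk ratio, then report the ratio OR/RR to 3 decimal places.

From the description: a = 15, b = 230, c = 23, d = 76.
OR = (15·76)/(230·23) = 1140/5290 = 0.21550
Risk in exposed = 15/245 = 0.06122; risk in unexposed = 23/99 = 0.23232; RR = 0.26353
OR/RR = 0.21550 / 0.26353 = 0.81774
The outcome is not rare, so the OR lies further from 1 than the RR.

0.818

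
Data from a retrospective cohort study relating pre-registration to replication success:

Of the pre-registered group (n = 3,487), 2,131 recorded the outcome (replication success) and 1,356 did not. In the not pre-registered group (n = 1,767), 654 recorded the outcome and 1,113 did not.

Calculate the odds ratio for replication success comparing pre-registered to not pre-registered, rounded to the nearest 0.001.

2.674

From the description: a = 2131, b = 1356, c = 654, d = 1113.
OR = (a·d)/(b·c) = (2131 × 1113) / (1356 × 654) = 2371803 / 886824 = 2.67449
The odds of replication success are about 2.67 times as high in the pre-registered group.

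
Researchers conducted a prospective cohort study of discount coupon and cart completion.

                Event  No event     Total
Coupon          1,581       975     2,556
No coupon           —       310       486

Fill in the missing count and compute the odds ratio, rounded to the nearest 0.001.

2.856

The missing cell is in the unexposed row: 486 − 310 = 176.
So a = 1581, b = 975, c = 176, d = 310.
OR = (a·d)/(b·c) = (1581 × 310) / (975 × 176) = 490110 / 171600 = 2.85612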